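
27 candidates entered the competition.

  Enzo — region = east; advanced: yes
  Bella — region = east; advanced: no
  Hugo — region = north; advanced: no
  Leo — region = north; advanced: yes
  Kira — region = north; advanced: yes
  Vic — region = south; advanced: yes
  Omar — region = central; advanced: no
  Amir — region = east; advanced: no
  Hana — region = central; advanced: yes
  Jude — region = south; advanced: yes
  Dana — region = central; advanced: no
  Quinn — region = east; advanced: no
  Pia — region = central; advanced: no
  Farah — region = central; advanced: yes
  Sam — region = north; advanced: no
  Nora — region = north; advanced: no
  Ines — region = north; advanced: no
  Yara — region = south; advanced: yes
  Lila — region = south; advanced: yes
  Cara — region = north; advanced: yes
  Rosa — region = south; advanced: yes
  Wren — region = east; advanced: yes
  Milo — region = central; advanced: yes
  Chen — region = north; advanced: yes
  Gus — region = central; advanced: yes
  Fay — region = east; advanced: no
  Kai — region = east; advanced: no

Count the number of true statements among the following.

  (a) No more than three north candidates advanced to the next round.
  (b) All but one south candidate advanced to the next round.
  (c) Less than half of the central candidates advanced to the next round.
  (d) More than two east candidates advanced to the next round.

(a) north: |A| = 8, |A ∩ B| = 4; needs |A ∩ B| ≤ 3 — false.
(b) south: |A| = 5, |A ∩ B| = 5; needs |A ∖ B| = 1 — false.
(c) central: |A| = 7, |A ∩ B| = 4; needs |A ∩ B| < |A ∖ B| — false.
(d) east: |A| = 7, |A ∩ B| = 2; needs |A ∩ B| > 2 — false.

0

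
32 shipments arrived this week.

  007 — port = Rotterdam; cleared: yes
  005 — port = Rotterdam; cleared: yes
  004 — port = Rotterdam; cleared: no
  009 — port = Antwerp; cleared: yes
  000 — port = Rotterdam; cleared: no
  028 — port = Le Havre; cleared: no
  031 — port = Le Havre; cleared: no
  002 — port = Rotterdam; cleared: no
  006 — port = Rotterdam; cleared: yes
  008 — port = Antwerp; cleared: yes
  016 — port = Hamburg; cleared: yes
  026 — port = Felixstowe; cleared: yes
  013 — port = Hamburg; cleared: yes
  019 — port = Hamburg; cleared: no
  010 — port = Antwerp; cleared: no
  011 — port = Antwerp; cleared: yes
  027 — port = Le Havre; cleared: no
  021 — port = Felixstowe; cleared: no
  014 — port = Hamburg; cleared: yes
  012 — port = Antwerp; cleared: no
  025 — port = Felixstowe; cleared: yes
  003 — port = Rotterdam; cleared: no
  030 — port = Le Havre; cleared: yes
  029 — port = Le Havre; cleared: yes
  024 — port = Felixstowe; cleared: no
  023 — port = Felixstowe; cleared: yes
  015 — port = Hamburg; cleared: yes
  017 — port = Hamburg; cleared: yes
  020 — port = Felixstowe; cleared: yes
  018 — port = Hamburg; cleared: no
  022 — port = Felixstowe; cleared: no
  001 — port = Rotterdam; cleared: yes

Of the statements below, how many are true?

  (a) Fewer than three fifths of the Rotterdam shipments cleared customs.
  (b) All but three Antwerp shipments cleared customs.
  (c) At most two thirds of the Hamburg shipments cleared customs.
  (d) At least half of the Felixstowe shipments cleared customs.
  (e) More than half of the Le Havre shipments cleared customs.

2

(a) Rotterdam: |A| = 8, |A ∩ B| = 4; needs |A ∩ B| / |A| < 3/5 — true.
(b) Antwerp: |A| = 5, |A ∩ B| = 3; needs |A ∖ B| = 3 — false.
(c) Hamburg: |A| = 7, |A ∩ B| = 5; needs |A ∩ B| / |A| ≤ 2/3 — false.
(d) Felixstowe: |A| = 7, |A ∩ B| = 4; needs |A ∩ B| ≥ |A ∖ B| — true.
(e) Le Havre: |A| = 5, |A ∩ B| = 2; needs |A ∩ B| > |A ∖ B| — false.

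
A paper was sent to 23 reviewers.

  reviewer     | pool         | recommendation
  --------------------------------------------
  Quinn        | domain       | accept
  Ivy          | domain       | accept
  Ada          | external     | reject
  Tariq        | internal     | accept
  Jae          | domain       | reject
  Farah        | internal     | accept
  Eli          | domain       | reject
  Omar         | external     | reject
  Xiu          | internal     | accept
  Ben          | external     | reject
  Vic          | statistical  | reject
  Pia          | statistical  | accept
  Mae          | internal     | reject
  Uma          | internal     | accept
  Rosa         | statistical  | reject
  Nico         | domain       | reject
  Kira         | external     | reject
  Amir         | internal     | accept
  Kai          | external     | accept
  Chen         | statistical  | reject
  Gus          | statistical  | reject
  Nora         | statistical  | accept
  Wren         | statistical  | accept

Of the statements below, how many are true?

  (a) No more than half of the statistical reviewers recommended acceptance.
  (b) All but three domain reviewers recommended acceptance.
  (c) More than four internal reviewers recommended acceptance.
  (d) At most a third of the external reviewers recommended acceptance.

(a) statistical: |A| = 7, |A ∩ B| = 3; needs |A ∩ B| ≤ |A ∖ B| — true.
(b) domain: |A| = 5, |A ∩ B| = 2; needs |A ∖ B| = 3 — true.
(c) internal: |A| = 6, |A ∩ B| = 5; needs |A ∩ B| > 4 — true.
(d) external: |A| = 5, |A ∩ B| = 1; needs |A ∩ B| / |A| ≤ 1/3 — true.

4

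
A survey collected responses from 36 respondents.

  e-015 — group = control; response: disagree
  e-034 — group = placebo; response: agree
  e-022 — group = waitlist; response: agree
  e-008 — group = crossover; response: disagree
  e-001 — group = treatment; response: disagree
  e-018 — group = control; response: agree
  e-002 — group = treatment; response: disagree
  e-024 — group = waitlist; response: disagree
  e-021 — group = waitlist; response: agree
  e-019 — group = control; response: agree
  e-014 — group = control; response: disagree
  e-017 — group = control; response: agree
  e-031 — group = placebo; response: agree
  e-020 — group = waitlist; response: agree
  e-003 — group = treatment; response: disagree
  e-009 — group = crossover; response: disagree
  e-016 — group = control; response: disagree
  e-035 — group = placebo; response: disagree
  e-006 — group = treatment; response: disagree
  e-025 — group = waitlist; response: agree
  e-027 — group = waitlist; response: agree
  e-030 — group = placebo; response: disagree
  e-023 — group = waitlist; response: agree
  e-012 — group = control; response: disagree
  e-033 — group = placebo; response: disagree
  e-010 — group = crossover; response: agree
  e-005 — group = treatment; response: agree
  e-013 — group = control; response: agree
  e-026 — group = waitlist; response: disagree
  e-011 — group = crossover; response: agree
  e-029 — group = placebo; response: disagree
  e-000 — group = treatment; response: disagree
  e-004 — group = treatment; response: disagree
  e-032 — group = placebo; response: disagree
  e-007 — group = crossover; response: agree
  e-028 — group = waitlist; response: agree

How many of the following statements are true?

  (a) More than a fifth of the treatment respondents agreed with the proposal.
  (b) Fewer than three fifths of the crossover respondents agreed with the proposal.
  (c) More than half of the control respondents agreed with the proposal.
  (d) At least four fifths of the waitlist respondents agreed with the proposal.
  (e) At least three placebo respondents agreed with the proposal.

(a) treatment: |A| = 7, |A ∩ B| = 1; needs |A ∩ B| / |A| > 1/5 — false.
(b) crossover: |A| = 5, |A ∩ B| = 3; needs |A ∩ B| / |A| < 3/5 — false.
(c) control: |A| = 8, |A ∩ B| = 4; needs |A ∩ B| > |A ∖ B| — false.
(d) waitlist: |A| = 9, |A ∩ B| = 7; needs |A ∩ B| / |A| ≥ 4/5 — false.
(e) placebo: |A| = 7, |A ∩ B| = 2; needs |A ∩ B| ≥ 3 — false.

0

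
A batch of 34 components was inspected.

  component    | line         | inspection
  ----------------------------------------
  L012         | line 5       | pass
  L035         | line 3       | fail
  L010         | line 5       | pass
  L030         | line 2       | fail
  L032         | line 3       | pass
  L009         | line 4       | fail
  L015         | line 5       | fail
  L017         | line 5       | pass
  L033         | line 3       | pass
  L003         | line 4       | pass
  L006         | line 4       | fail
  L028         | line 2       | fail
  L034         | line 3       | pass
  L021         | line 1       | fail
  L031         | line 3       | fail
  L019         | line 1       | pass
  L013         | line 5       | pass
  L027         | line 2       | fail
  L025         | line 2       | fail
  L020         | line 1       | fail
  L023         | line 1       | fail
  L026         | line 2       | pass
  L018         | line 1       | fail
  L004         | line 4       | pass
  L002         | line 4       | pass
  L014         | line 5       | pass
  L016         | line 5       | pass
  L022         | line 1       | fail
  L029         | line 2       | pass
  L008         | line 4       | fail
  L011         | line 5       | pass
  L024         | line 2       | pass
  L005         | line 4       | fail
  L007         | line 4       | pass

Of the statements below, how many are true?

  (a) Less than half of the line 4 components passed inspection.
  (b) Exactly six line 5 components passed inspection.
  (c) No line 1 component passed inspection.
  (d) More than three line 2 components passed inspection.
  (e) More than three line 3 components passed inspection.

0

(a) line 4: |A| = 8, |A ∩ B| = 4; needs |A ∩ B| < |A ∖ B| — false.
(b) line 5: |A| = 8, |A ∩ B| = 7; needs |A ∩ B| = 6 — false.
(c) line 1: |A| = 6, |A ∩ B| = 1; needs A ∩ B = ∅ (|A ∩ B| = 0) — false.
(d) line 2: |A| = 7, |A ∩ B| = 3; needs |A ∩ B| > 3 — false.
(e) line 3: |A| = 5, |A ∩ B| = 3; needs |A ∩ B| > 3 — false.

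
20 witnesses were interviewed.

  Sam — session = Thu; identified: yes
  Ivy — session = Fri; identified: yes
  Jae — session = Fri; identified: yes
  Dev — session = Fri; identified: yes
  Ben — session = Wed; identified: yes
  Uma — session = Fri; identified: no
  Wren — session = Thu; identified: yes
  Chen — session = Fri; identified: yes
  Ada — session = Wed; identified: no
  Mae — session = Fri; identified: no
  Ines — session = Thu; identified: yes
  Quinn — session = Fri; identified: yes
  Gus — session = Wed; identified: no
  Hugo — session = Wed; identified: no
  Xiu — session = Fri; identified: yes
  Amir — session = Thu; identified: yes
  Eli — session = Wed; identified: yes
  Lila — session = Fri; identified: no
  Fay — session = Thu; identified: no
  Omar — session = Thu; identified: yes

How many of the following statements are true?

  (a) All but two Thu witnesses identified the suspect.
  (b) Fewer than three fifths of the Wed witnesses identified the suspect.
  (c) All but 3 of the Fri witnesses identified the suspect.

(a) Thu: |A| = 6, |A ∩ B| = 5; needs |A ∖ B| = 2 — false.
(b) Wed: |A| = 5, |A ∩ B| = 2; needs |A ∩ B| / |A| < 3/5 — true.
(c) Fri: |A| = 9, |A ∩ B| = 6; needs |A ∖ B| = 3 — true.

2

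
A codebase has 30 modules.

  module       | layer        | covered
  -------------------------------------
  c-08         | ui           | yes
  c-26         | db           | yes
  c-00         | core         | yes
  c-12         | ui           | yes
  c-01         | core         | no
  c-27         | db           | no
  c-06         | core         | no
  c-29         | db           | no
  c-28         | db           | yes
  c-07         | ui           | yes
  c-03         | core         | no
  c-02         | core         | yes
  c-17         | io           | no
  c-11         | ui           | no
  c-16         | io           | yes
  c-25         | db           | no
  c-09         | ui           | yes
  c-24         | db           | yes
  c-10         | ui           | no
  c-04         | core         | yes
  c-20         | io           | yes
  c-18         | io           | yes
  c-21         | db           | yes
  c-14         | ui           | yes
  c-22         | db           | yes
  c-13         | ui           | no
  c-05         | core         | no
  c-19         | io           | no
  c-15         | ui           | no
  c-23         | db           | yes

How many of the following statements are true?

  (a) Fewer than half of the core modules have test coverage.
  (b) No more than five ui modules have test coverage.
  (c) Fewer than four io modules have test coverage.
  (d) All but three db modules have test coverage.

4

(a) core: |A| = 7, |A ∩ B| = 3; needs |A ∩ B| < |A ∖ B| — true.
(b) ui: |A| = 9, |A ∩ B| = 5; needs |A ∩ B| ≤ 5 — true.
(c) io: |A| = 5, |A ∩ B| = 3; needs |A ∩ B| < 4 — true.
(d) db: |A| = 9, |A ∩ B| = 6; needs |A ∖ B| = 3 — true.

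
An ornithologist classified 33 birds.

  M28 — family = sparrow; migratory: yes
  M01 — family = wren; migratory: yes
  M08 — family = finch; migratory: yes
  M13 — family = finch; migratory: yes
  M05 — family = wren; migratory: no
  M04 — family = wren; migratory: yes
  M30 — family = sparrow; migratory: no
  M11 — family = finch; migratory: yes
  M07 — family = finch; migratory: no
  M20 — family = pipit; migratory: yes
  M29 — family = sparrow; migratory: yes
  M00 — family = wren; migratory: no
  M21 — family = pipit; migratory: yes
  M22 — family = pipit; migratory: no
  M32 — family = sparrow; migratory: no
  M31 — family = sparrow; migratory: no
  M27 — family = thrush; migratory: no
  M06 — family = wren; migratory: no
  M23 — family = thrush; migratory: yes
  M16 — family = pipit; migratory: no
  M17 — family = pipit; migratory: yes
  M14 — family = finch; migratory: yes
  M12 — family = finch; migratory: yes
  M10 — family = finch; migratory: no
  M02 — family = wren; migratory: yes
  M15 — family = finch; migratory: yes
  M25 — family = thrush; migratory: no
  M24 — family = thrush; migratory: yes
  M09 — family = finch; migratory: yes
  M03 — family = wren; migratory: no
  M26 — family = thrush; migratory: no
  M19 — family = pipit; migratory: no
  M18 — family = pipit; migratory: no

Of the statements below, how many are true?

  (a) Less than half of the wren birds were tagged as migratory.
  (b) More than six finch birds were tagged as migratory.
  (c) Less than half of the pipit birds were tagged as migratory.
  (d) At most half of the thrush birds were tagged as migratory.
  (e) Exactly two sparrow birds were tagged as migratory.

(a) wren: |A| = 7, |A ∩ B| = 3; needs |A ∩ B| < |A ∖ B| — true.
(b) finch: |A| = 9, |A ∩ B| = 7; needs |A ∩ B| > 6 — true.
(c) pipit: |A| = 7, |A ∩ B| = 3; needs |A ∩ B| < |A ∖ B| — true.
(d) thrush: |A| = 5, |A ∩ B| = 2; needs |A ∩ B| ≤ |A ∖ B| — true.
(e) sparrow: |A| = 5, |A ∩ B| = 2; needs |A ∩ B| = 2 — true.

5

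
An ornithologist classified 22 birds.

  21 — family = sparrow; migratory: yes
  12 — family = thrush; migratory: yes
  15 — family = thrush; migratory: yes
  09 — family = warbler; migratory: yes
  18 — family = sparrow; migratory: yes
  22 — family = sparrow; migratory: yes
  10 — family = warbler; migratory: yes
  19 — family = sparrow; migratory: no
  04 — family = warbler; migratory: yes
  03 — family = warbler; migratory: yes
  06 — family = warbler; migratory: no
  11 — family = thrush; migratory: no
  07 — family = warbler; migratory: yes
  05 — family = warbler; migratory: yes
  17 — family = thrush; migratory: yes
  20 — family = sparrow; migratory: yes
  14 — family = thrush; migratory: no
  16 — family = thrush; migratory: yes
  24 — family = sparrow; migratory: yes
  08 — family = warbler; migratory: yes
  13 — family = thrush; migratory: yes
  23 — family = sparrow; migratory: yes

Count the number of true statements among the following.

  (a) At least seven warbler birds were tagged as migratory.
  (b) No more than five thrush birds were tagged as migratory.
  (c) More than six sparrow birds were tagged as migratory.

(a) warbler: |A| = 8, |A ∩ B| = 7; needs |A ∩ B| ≥ 7 — true.
(b) thrush: |A| = 7, |A ∩ B| = 5; needs |A ∩ B| ≤ 5 — true.
(c) sparrow: |A| = 7, |A ∩ B| = 6; needs |A ∩ B| > 6 — false.

2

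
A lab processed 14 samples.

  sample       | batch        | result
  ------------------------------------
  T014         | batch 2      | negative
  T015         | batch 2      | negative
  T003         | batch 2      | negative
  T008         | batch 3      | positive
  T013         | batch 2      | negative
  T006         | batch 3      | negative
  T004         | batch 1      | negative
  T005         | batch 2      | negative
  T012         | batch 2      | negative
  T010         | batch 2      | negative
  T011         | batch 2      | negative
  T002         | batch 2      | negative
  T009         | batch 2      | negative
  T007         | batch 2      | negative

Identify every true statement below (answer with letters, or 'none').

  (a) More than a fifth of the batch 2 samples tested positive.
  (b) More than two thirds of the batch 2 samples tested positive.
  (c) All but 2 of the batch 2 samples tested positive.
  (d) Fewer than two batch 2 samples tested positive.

|A| = 11, |A ∩ B| = 0, |A ∖ B| = 11.
(a) |A ∩ B| / |A| > 1/5: fails.
(b) |A ∩ B| / |A| > 2/3: fails.
(c) |A ∖ B| = 2: fails.
(d) |A ∩ B| < 2: holds.

(d)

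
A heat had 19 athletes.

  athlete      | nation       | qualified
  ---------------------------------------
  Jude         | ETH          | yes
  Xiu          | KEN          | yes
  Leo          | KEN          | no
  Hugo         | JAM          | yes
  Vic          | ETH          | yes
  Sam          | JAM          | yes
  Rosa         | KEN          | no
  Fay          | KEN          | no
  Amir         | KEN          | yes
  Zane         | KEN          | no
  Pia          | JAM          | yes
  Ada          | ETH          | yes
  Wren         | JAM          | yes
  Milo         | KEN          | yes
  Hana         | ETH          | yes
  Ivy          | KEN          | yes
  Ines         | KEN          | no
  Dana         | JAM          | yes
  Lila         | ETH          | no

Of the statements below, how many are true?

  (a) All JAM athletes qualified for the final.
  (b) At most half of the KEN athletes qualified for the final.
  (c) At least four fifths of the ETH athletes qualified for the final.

(a) JAM: |A| = 5, |A ∩ B| = 5; needs A ⊆ B, i.e. every element of A is in B (|A ∖ B| = 0) — true.
(b) KEN: |A| = 9, |A ∩ B| = 4; needs |A ∩ B| ≤ |A ∖ B| — true.
(c) ETH: |A| = 5, |A ∩ B| = 4; needs |A ∩ B| / |A| ≥ 4/5 — true.

3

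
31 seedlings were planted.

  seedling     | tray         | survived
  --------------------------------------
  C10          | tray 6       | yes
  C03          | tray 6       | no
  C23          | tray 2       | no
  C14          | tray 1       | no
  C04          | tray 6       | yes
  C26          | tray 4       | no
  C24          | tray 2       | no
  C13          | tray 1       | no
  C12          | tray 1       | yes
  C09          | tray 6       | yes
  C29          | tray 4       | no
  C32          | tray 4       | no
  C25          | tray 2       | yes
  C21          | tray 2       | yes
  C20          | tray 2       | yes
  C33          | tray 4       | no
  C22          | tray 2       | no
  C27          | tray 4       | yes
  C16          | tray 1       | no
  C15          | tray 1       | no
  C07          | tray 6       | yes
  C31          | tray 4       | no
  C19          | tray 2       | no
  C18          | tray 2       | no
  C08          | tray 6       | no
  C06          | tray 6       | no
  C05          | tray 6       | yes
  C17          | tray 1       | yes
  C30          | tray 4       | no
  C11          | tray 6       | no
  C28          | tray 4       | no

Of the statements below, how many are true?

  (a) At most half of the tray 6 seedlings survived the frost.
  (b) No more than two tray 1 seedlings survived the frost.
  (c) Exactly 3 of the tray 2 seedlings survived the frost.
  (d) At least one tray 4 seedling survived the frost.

(a) tray 6: |A| = 9, |A ∩ B| = 5; needs |A ∩ B| ≤ |A ∖ B| — false.
(b) tray 1: |A| = 6, |A ∩ B| = 2; needs |A ∩ B| ≤ 2 — true.
(c) tray 2: |A| = 8, |A ∩ B| = 3; needs |A ∩ B| = 3 — true.
(d) tray 4: |A| = 8, |A ∩ B| = 1; needs A ∩ B ≠ ∅ (|A ∩ B| ≥ 1) — true.

3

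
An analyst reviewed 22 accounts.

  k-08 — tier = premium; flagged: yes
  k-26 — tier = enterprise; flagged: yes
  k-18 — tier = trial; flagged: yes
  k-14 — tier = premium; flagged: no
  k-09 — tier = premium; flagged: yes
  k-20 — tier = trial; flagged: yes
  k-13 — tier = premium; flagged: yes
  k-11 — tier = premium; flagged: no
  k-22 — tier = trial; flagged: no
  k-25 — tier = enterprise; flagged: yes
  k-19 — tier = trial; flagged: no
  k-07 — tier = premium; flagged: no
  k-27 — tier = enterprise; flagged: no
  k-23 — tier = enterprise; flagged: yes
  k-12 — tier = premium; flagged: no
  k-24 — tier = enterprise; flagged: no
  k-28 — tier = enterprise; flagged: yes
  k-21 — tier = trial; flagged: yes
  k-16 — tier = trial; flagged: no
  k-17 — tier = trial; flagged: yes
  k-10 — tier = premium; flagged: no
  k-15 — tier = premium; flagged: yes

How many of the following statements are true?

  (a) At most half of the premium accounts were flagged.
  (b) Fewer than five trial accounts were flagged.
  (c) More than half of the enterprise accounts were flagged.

3

(a) premium: |A| = 9, |A ∩ B| = 4; needs |A ∩ B| ≤ |A ∖ B| — true.
(b) trial: |A| = 7, |A ∩ B| = 4; needs |A ∩ B| < 5 — true.
(c) enterprise: |A| = 6, |A ∩ B| = 4; needs |A ∩ B| > |A ∖ B| — true.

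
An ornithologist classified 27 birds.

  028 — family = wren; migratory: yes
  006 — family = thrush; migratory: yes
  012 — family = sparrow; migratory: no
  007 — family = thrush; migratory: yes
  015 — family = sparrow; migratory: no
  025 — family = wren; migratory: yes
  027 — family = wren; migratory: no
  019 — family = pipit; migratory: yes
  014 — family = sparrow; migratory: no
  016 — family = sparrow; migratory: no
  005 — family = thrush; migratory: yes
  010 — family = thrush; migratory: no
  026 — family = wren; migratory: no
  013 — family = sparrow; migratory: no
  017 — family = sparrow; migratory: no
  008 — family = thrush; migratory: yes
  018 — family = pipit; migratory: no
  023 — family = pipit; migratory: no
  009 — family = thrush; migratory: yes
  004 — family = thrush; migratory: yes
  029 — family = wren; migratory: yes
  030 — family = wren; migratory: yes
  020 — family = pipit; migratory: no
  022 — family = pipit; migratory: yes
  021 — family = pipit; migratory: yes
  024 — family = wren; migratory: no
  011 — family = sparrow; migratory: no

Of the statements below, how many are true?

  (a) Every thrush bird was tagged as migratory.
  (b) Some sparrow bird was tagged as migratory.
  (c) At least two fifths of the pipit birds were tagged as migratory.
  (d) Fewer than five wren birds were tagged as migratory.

(a) thrush: |A| = 7, |A ∩ B| = 6; needs A ⊆ B, i.e. every element of A is in B (|A ∖ B| = 0) — false.
(b) sparrow: |A| = 7, |A ∩ B| = 0; needs A ∩ B ≠ ∅ (|A ∩ B| ≥ 1) — false.
(c) pipit: |A| = 6, |A ∩ B| = 3; needs |A ∩ B| / |A| ≥ 2/5 — true.
(d) wren: |A| = 7, |A ∩ B| = 4; needs |A ∩ B| < 5 — true.

2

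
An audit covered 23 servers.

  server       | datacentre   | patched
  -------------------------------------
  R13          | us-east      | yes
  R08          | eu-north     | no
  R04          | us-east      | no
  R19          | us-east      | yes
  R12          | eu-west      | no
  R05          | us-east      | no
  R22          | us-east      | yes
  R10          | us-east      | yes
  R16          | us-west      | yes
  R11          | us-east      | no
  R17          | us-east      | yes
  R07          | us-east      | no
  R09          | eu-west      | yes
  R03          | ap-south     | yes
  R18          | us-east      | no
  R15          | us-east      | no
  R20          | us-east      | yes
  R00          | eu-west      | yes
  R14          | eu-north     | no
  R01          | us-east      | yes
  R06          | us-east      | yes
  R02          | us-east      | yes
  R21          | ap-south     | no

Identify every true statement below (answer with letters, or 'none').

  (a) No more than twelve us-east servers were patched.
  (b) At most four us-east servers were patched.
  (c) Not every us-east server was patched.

|A| = 15, |A ∩ B| = 9, |A ∖ B| = 6.
(a) |A ∩ B| ≤ 12: holds.
(b) |A ∩ B| ≤ 4: fails.
(c) A ⊄ B (|A ∖ B| ≥ 1): holds.

(a), (c)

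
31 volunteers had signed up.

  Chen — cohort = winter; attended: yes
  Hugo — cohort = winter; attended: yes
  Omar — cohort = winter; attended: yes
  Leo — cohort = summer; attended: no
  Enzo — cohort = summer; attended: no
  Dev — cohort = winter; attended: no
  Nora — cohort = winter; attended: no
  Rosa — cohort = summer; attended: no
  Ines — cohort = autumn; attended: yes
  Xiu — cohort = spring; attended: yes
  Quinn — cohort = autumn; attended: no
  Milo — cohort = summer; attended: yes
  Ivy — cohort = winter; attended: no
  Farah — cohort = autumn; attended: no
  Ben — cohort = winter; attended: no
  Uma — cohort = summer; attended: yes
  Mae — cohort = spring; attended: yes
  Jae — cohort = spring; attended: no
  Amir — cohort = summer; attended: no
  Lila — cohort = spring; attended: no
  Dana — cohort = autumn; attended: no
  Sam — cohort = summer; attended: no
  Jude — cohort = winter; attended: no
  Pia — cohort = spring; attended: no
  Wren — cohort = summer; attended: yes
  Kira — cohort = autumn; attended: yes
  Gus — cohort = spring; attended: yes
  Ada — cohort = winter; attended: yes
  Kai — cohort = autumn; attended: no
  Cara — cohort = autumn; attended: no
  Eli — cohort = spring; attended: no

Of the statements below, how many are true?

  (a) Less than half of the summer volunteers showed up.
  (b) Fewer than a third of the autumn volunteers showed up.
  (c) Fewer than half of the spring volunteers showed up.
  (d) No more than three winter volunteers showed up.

(a) summer: |A| = 8, |A ∩ B| = 3; needs |A ∩ B| < |A ∖ B| — true.
(b) autumn: |A| = 7, |A ∩ B| = 2; needs |A ∩ B| / |A| < 1/3 — true.
(c) spring: |A| = 7, |A ∩ B| = 3; needs |A ∩ B| < |A ∖ B| — true.
(d) winter: |A| = 9, |A ∩ B| = 4; needs |A ∩ B| ≤ 3 — false.

3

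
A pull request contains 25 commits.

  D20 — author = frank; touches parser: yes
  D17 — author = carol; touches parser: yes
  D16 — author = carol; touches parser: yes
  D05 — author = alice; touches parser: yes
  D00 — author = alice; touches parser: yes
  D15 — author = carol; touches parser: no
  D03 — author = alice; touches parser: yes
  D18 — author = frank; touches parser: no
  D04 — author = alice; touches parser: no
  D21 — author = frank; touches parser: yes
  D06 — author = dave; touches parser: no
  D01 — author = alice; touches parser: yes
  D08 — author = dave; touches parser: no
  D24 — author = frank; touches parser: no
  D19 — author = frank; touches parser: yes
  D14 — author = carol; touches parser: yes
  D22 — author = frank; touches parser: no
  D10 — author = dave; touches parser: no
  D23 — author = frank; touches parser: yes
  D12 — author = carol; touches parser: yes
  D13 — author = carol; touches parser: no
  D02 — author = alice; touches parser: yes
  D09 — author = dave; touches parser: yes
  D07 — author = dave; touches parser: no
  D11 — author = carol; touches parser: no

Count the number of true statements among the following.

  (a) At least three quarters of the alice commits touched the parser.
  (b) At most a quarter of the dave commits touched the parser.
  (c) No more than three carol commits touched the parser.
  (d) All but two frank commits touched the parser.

(a) alice: |A| = 6, |A ∩ B| = 5; needs |A ∩ B| / |A| ≥ 3/4 — true.
(b) dave: |A| = 5, |A ∩ B| = 1; needs |A ∩ B| / |A| ≤ 1/4 — true.
(c) carol: |A| = 7, |A ∩ B| = 4; needs |A ∩ B| ≤ 3 — false.
(d) frank: |A| = 7, |A ∩ B| = 4; needs |A ∖ B| = 2 — false.

2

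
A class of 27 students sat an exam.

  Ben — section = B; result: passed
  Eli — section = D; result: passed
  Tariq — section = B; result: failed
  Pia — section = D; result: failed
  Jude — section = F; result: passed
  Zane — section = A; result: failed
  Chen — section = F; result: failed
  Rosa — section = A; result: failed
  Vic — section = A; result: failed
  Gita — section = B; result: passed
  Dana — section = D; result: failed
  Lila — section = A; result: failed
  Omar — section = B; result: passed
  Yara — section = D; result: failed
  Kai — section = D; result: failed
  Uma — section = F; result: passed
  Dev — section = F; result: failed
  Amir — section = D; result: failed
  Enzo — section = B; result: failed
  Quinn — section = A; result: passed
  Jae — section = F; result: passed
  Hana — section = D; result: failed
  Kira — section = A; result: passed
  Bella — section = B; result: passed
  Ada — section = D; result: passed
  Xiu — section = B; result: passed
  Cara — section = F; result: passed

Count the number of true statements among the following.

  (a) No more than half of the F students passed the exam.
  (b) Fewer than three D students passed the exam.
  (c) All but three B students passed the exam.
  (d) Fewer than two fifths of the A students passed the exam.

(a) F: |A| = 6, |A ∩ B| = 4; needs |A ∩ B| ≤ |A ∖ B| — false.
(b) D: |A| = 8, |A ∩ B| = 2; needs |A ∩ B| < 3 — true.
(c) B: |A| = 7, |A ∩ B| = 5; needs |A ∖ B| = 3 — false.
(d) A: |A| = 6, |A ∩ B| = 2; needs |A ∩ B| / |A| < 2/5 — true.

2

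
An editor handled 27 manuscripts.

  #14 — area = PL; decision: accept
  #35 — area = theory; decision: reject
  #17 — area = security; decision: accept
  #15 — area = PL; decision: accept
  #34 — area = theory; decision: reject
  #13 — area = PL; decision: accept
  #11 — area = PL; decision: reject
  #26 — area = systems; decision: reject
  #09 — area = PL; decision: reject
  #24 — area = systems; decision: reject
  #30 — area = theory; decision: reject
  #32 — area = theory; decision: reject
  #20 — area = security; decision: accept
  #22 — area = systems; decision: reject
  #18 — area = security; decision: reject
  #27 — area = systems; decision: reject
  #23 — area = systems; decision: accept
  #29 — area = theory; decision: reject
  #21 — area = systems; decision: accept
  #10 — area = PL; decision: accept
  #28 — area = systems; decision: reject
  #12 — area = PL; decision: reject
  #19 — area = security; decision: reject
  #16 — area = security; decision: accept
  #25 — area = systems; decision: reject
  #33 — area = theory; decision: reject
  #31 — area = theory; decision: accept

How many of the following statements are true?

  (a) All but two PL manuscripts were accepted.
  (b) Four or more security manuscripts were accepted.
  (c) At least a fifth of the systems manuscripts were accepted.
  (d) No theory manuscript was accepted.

1

(a) PL: |A| = 7, |A ∩ B| = 4; needs |A ∖ B| = 2 — false.
(b) security: |A| = 5, |A ∩ B| = 3; needs |A ∩ B| ≥ 4 — false.
(c) systems: |A| = 8, |A ∩ B| = 2; needs |A ∩ B| / |A| ≥ 1/5 — true.
(d) theory: |A| = 7, |A ∩ B| = 1; needs A ∩ B = ∅ (|A ∩ B| = 0) — false.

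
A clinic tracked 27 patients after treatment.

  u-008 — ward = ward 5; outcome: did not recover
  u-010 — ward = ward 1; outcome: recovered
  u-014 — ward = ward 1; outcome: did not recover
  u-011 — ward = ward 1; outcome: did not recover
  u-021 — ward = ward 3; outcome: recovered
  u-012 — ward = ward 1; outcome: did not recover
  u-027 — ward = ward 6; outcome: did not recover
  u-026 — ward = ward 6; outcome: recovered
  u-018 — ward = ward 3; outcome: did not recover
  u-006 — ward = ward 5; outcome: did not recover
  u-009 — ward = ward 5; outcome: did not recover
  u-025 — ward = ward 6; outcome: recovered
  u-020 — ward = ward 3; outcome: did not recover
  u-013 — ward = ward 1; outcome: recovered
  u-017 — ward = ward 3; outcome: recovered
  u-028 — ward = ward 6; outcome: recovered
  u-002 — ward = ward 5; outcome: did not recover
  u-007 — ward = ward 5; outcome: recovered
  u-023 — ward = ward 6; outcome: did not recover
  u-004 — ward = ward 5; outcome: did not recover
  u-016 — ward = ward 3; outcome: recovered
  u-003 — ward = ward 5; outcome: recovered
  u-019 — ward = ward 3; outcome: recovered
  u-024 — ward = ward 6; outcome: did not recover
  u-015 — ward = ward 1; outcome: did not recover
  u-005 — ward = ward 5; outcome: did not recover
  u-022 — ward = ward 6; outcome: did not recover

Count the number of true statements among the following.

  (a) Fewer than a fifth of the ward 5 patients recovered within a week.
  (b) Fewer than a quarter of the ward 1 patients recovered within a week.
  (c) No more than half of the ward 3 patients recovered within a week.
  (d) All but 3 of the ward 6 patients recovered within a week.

(a) ward 5: |A| = 8, |A ∩ B| = 2; needs |A ∩ B| / |A| < 1/5 — false.
(b) ward 1: |A| = 6, |A ∩ B| = 2; needs |A ∩ B| / |A| < 1/4 — false.
(c) ward 3: |A| = 6, |A ∩ B| = 4; needs |A ∩ B| ≤ |A ∖ B| — false.
(d) ward 6: |A| = 7, |A ∩ B| = 3; needs |A ∖ B| = 3 — false.

0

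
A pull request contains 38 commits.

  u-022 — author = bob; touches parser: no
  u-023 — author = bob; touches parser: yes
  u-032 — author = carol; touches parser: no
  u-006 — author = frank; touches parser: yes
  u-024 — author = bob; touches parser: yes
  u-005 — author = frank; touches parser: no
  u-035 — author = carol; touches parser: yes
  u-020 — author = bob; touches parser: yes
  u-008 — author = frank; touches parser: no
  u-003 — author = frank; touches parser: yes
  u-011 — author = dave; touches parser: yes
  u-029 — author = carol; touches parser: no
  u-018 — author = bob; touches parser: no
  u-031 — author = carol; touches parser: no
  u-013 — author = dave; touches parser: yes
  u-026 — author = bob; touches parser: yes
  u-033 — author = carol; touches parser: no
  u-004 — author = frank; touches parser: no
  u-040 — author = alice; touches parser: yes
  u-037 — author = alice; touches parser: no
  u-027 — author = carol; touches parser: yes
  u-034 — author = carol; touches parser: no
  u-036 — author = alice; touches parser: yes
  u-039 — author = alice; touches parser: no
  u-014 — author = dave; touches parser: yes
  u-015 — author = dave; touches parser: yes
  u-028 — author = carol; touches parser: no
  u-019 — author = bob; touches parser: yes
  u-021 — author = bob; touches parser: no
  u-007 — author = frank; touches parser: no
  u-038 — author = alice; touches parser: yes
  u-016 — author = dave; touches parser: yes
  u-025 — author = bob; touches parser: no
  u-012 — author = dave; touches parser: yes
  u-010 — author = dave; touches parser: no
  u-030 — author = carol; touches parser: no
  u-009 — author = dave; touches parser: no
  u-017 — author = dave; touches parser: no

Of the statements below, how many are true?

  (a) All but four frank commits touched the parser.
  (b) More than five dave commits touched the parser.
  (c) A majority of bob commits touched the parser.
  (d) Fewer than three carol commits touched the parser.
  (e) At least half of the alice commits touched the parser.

5

(a) frank: |A| = 6, |A ∩ B| = 2; needs |A ∖ B| = 4 — true.
(b) dave: |A| = 9, |A ∩ B| = 6; needs |A ∩ B| > 5 — true.
(c) bob: |A| = 9, |A ∩ B| = 5; needs |A ∩ B| > |A ∖ B| — true.
(d) carol: |A| = 9, |A ∩ B| = 2; needs |A ∩ B| < 3 — true.
(e) alice: |A| = 5, |A ∩ B| = 3; needs |A ∩ B| ≥ |A ∖ B| — true.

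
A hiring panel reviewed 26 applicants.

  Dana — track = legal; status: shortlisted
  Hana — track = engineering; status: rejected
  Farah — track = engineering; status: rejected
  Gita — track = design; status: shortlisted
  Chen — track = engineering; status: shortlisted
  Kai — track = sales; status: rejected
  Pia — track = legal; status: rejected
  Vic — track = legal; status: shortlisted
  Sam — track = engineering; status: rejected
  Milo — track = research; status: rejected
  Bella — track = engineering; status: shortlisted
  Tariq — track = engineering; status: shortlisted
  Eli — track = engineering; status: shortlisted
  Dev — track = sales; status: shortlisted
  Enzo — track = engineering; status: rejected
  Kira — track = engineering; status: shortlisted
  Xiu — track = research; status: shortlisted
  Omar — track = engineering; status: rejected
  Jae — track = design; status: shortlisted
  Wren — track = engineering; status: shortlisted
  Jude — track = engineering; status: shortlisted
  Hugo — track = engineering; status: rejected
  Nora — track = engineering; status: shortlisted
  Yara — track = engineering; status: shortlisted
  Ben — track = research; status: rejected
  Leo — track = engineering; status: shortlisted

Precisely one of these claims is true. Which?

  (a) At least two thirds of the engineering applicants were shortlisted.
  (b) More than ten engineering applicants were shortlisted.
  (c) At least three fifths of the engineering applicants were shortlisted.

|A| = 16, |A ∩ B| = 10, |A ∖ B| = 6.
(a) requires |A ∩ B| / |A| ≥ 2/3: false.
(b) requires |A ∩ B| > 10: false.
(c) requires |A ∩ B| / |A| ≥ 3/5: true.

(c)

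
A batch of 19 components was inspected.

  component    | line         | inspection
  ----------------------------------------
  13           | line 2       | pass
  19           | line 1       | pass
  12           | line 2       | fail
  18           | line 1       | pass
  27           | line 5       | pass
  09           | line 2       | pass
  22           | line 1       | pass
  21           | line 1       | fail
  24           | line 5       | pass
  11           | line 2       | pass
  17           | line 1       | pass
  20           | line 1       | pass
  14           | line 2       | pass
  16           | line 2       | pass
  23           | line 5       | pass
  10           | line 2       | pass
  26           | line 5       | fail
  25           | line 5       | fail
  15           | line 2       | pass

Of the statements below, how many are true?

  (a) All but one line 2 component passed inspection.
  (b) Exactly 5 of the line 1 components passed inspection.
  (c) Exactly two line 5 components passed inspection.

2

(a) line 2: |A| = 8, |A ∩ B| = 7; needs |A ∖ B| = 1 — true.
(b) line 1: |A| = 6, |A ∩ B| = 5; needs |A ∩ B| = 5 — true.
(c) line 5: |A| = 5, |A ∩ B| = 3; needs |A ∩ B| = 2 — false.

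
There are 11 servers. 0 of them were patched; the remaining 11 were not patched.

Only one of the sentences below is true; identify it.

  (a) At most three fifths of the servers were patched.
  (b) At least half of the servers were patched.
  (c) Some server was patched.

(a)

|A| = 11, |A ∩ B| = 0, |A ∖ B| = 11.
(a) requires |A ∩ B| / |A| ≤ 3/5: true.
(b) requires |A ∩ B| ≥ |A ∖ B|: false.
(c) requires A ∩ B ≠ ∅ (|A ∩ B| ≥ 1): false.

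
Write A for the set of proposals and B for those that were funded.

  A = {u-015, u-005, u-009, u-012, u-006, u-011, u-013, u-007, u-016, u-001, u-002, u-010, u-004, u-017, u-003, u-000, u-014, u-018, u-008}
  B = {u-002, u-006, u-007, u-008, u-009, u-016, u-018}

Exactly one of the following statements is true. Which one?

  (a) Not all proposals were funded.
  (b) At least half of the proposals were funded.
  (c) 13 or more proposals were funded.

|A| = 19, |A ∩ B| = 7, |A ∖ B| = 12.
(a) requires A ⊄ B (|A ∖ B| ≥ 1): true.
(b) requires |A ∩ B| ≥ |A ∖ B|: false.
(c) requires |A ∩ B| ≥ 13: false.

(a)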